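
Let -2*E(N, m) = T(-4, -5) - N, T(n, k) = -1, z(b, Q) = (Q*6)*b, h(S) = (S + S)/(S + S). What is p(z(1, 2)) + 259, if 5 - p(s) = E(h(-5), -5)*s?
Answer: 252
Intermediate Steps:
h(S) = 1 (h(S) = (2*S)/((2*S)) = (2*S)*(1/(2*S)) = 1)
z(b, Q) = 6*Q*b (z(b, Q) = (6*Q)*b = 6*Q*b)
E(N, m) = 1/2 + N/2 (E(N, m) = -(-1 - N)/2 = 1/2 + N/2)
p(s) = 5 - s (p(s) = 5 - (1/2 + (1/2)*1)*s = 5 - (1/2 + 1/2)*s = 5 - s)
p(z(1, 2)) + 259 = (5 - 6*2) + 259 = (5 - 1*12) + 259 = (5 - 12) + 259 = -7 + 259 = 252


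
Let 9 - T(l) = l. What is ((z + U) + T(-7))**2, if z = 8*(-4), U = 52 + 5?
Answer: 1681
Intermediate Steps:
T(l) = 9 - l
U = 57
z = -32
((z + U) + T(-7))**2 = ((-32 + 57) + (9 - 1*(-7)))**2 = (25 + (9 + 7))**2 = (25 + 16)**2 = 41**2 = 1681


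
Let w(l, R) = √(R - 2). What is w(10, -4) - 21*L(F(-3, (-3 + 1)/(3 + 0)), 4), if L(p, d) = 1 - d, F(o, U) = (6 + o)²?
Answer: 63 + I*√6 ≈ 63.0 + 2.4495*I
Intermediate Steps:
w(l, R) = √(-2 + R)
w(10, -4) - 21*L(F(-3, (-3 + 1)/(3 + 0)), 4) = √(-2 - 4) - 21*(1 - 1*4) = √(-6) - 21*(1 - 4) = I*√6 - 21*(-3) = I*√6 + 63 = 63 + I*√6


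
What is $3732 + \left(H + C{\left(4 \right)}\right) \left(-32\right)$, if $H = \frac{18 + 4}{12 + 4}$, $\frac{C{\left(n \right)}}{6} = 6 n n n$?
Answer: $-70040$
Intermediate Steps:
$C{\left(n \right)} = 36 n^{3}$ ($C{\left(n \right)} = 6 \cdot 6 n n n = 6 \cdot 6 n^{2} n = 6 \cdot 6 n^{3} = 36 n^{3}$)
$H = \frac{11}{8}$ ($H = \frac{22}{16} = 22 \cdot \frac{1}{16} = \frac{11}{8} \approx 1.375$)
$3732 + \left(H + C{\left(4 \right)}\right) \left(-32\right) = 3732 + \left(\frac{11}{8} + 36 \cdot 4^{3}\right) \left(-32\right) = 3732 + \left(\frac{11}{8} + 36 \cdot 64\right) \left(-32\right) = 3732 + \left(\frac{11}{8} + 2304\right) \left(-32\right) = 3732 + \frac{18443}{8} \left(-32\right) = 3732 - 73772 = -70040$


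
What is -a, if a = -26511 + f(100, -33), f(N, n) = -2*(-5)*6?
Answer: 26451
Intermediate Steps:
f(N, n) = 60 (f(N, n) = 10*6 = 60)
a = -26451 (a = -26511 + 60 = -26451)
-a = -1*(-26451) = 26451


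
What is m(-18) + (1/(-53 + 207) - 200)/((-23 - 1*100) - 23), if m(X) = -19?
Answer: -396397/22484 ≈ -17.630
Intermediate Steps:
m(-18) + (1/(-53 + 207) - 200)/((-23 - 1*100) - 23) = -19 + (1/(-53 + 207) - 200)/((-23 - 1*100) - 23) = -19 + (1/154 - 200)/((-23 - 100) - 23) = -19 + (1/154 - 200)/(-123 - 23) = -19 - 30799/154/(-146) = -19 - 30799/154*(-1/146) = -19 + 30799/22484 = -396397/22484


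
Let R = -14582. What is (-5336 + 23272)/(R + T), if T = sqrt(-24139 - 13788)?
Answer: -11371424/9246637 - 17936*I*sqrt(37927)/212672651 ≈ -1.2298 - 0.016424*I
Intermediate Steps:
T = I*sqrt(37927) (T = sqrt(-37927) = I*sqrt(37927) ≈ 194.75*I)
(-5336 + 23272)/(R + T) = (-5336 + 23272)/(-14582 + I*sqrt(37927)) = 17936/(-14582 + I*sqrt(37927))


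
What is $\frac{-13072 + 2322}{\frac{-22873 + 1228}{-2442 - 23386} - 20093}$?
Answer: $\frac{277651000}{518940359} \approx 0.53503$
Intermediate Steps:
$\frac{-13072 + 2322}{\frac{-22873 + 1228}{-2442 - 23386} - 20093} = - \frac{10750}{- \frac{21645}{-25828} - 20093} = - \frac{10750}{\left(-21645\right) \left(- \frac{1}{25828}\right) - 20093} = - \frac{10750}{\frac{21645}{25828} - 20093} = - \frac{10750}{- \frac{518940359}{25828}} = \left(-10750\right) \left(- \frac{25828}{518940359}\right) = \frac{277651000}{518940359}$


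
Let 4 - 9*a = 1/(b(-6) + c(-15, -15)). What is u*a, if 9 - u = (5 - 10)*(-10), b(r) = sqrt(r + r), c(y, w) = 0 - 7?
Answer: -10291/549 - 82*I*sqrt(3)/549 ≈ -18.745 - 0.2587*I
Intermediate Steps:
c(y, w) = -7
b(r) = sqrt(2)*sqrt(r) (b(r) = sqrt(2*r) = sqrt(2)*sqrt(r))
u = -41 (u = 9 - (5 - 10)*(-10) = 9 - (-5)*(-10) = 9 - 1*50 = 9 - 50 = -41)
a = 4/9 - 1/(9*(-7 + 2*I*sqrt(3))) (a = 4/9 - 1/(9*(sqrt(2)*sqrt(-6) - 7)) = 4/9 - 1/(9*(sqrt(2)*(I*sqrt(6)) - 7)) = 4/9 - 1/(9*(2*I*sqrt(3) - 7)) = 4/9 - 1/(9*(-7 + 2*I*sqrt(3))) ≈ 0.45719 + 0.0063098*I)
u*a = -41*(251/549 + 2*I*sqrt(3)/549) = -10291/549 - 82*I*sqrt(3)/549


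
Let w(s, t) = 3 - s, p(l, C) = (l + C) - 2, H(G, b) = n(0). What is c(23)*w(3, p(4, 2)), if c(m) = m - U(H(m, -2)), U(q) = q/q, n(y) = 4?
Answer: 0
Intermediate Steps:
H(G, b) = 4
U(q) = 1
c(m) = -1 + m (c(m) = m - 1*1 = m - 1 = -1 + m)
p(l, C) = -2 + C + l (p(l, C) = (C + l) - 2 = -2 + C + l)
c(23)*w(3, p(4, 2)) = (-1 + 23)*(3 - 1*3) = 22*(3 - 3) = 22*0 = 0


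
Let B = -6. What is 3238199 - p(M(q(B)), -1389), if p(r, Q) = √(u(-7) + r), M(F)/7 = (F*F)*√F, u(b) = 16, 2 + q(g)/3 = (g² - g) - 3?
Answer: 3238199 - √(16 + 86247*√111) ≈ 3.2372e+6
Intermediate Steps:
q(g) = -15 - 3*g + 3*g² (q(g) = -6 + 3*((g² - g) - 3) = -6 + 3*(-3 + g² - g) = -6 + (-9 - 3*g + 3*g²) = -15 - 3*g + 3*g²)
M(F) = 7*F^(5/2) (M(F) = 7*((F*F)*√F) = 7*(F²*√F) = 7*F^(5/2))
p(r, Q) = √(16 + r)
3238199 - p(M(q(B)), -1389) = 3238199 - √(16 + 7*(-15 - 3*(-6) + 3*(-6)²)^(5/2)) = 3238199 - √(16 + 7*(-15 + 18 + 3*36)^(5/2)) = 3238199 - √(16 + 7*(-15 + 18 + 108)^(5/2)) = 3238199 - √(16 + 7*111^(5/2)) = 3238199 - √(16 + 7*(12321*√111)) = 3238199 - √(16 + 86247*√111)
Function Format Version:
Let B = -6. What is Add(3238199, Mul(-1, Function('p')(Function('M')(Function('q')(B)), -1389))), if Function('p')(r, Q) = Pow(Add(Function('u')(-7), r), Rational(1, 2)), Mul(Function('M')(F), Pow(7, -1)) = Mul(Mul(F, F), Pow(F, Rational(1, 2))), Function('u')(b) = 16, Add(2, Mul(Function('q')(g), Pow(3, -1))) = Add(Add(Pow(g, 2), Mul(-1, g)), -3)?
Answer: Add(3238199, Mul(-1, Pow(Add(16, Mul(86247, Pow(111, Rational(1, 2)))), Rational(1, 2)))) ≈ 3.2372e+6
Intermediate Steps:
Function('q')(g) = Add(-15, Mul(-3, g), Mul(3, Pow(g, 2))) (Function('q')(g) = Add(-6, Mul(3, Add(Add(Pow(g, 2), Mul(-1, g)), -3))) = Add(-6, Mul(3, Add(-3, Pow(g, 2), Mul(-1, g)))) = Add(-6, Add(-9, Mul(-3, g), Mul(3, Pow(g, 2)))) = Add(-15, Mul(-3, g), Mul(3, Pow(g, 2))))
Function('M')(F) = Mul(7, Pow(F, Rational(5, 2))) (Function('M')(F) = Mul(7, Mul(Mul(F, F), Pow(F, Rational(1, 2)))) = Mul(7, Mul(Pow(F, 2), Pow(F, Rational(1, 2)))) = Mul(7, Pow(F, Rational(5, 2))))
Function('p')(r, Q) = Pow(Add(16, r), Rational(1, 2))
Add(3238199, Mul(-1, Function('p')(Function('M')(Function('q')(B)), -1389))) = Add(3238199, Mul(-1, Pow(Add(16, Mul(7, Pow(Add(-15, Mul(-3, -6), Mul(3, Pow(-6, 2))), Rational(5, 2)))), Rational(1, 2)))) = Add(3238199, Mul(-1, Pow(Add(16, Mul(7, Pow(Add(-15, 18, Mul(3, 36)), Rational(5, 2)))), Rational(1, 2)))) = Add(3238199, Mul(-1, Pow(Add(16, Mul(7, Pow(Add(-15, 18, 108), Rational(5, 2)))), Rational(1, 2)))) = Add(3238199, Mul(-1, Pow(Add(16, Mul(7, Pow(111, Rational(5, 2)))), Rational(1, 2)))) = Add(3238199, Mul(-1, Pow(Add(16, Mul(7, Mul(12321, Pow(111, Rational(1, 2))))), Rational(1, 2)))) = Add(3238199, Mul(-1, Pow(Add(16, Mul(86247, Pow(111, Rational(1, 2)))), Rational(1, 2))))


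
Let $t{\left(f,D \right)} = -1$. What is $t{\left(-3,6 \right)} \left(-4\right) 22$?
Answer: $88$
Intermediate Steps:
$t{\left(-3,6 \right)} \left(-4\right) 22 = \left(-1\right) \left(-4\right) 22 = 4 \cdot 22 = 88$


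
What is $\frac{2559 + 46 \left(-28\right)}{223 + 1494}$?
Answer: $\frac{1271}{1717} \approx 0.74024$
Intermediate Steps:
$\frac{2559 + 46 \left(-28\right)}{223 + 1494} = \frac{2559 - 1288}{1717} = 1271 \cdot \frac{1}{1717} = \frac{1271}{1717}$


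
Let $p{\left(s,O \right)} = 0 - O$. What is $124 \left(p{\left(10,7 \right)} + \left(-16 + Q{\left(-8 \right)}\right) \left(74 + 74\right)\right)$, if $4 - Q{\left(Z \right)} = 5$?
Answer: $-312852$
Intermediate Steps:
$Q{\left(Z \right)} = -1$ ($Q{\left(Z \right)} = 4 - 5 = -1$)
$p{\left(s,O \right)} = - O$
$124 \left(p{\left(10,7 \right)} + \left(-16 + Q{\left(-8 \right)}\right) \left(74 + 74\right)\right) = 124 \left(\left(-1\right) 7 + \left(-16 - 1\right) \left(74 + 74\right)\right) = 124 \left(-7 - 2516\right) = 124 \left(-2523\right) = -312852$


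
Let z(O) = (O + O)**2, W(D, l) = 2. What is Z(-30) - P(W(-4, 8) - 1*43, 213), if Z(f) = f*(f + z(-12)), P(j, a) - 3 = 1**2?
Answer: -16384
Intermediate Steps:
z(O) = 4*O**2 (z(O) = (2*O)**2 = 4*O**2)
P(j, a) = 4 (P(j, a) = 3 + 1**2 = 3 + 1 = 4)
Z(f) = f*(576 + f) (Z(f) = f*(f + 4*(-12)**2) = f*(f + 4*144) = f*(f + 576) = f*(576 + f))
Z(-30) - P(W(-4, 8) - 1*43, 213) = -30*(576 - 30) - 1*4 = -30*546 - 4 = -16380 - 4 = -16384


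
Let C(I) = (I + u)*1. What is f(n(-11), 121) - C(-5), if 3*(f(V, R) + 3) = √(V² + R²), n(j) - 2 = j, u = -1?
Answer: 3 + √14722/3 ≈ 43.445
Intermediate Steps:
n(j) = 2 + j
C(I) = -1 + I (C(I) = (I - 1)*1 = (-1 + I)*1 = -1 + I)
f(V, R) = -3 + √(R² + V²)/3 (f(V, R) = -3 + √(V² + R²)/3 = -3 + √(R² + V²)/3)
f(n(-11), 121) - C(-5) = (-3 + √(121² + (2 - 11)²)/3) - (-1 - 5) = (-3 + √(14641 + (-9)²)/3) - 1*(-6) = (-3 + √(14641 + 81)/3) + 6 = (-3 + √14722/3) + 6 = 3 + √14722/3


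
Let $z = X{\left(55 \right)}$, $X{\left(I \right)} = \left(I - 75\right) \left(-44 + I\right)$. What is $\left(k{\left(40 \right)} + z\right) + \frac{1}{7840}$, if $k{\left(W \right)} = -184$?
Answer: $- \frac{3167359}{7840} \approx -404.0$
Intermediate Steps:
$X{\left(I \right)} = \left(-75 + I\right) \left(-44 + I\right)$
$z = -220$ ($z = 3300 + 55^{2} - 6545 = 3300 + 3025 - 6545 = -220$)
$\left(k{\left(40 \right)} + z\right) + \frac{1}{7840} = \left(-184 - 220\right) + \frac{1}{7840} = -404 + \frac{1}{7840} = - \frac{3167359}{7840}$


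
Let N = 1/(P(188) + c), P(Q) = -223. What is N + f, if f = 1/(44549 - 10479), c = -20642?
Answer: -2641/142174110 ≈ -1.8576e-5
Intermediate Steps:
f = 1/34070 ≈ 2.9351e-5
N = -1/20865 (N = 1/(-223 - 20642) = 1/(-20865) = -1/20865 ≈ -4.7927e-5)
N + f = -1/20865 + 1/34070 = -2641/142174110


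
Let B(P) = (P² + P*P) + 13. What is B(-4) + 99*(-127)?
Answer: -12528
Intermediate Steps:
B(P) = 13 + 2*P² (B(P) = (P² + P²) + 13 = 2*P² + 13 = 13 + 2*P²)
B(-4) + 99*(-127) = (13 + 2*(-4)²) + 99*(-127) = (13 + 2*16) - 12573 = (13 + 32) - 12573 = 45 - 12573 = -12528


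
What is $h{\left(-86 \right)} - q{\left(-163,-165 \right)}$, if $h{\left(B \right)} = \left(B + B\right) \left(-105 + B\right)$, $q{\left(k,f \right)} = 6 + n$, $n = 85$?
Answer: $32761$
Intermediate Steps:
$q{\left(k,f \right)} = 91$ ($q{\left(k,f \right)} = 6 + 85 = 91$)
$h{\left(B \right)} = 2 B \left(-105 + B\right)$
$h{\left(-86 \right)} - q{\left(-163,-165 \right)} = 2 \left(-86\right) \left(-105 - 86\right) - 91 = 2 \left(-86\right) \left(-191\right) - 91 = 32852 - 91 = 32761$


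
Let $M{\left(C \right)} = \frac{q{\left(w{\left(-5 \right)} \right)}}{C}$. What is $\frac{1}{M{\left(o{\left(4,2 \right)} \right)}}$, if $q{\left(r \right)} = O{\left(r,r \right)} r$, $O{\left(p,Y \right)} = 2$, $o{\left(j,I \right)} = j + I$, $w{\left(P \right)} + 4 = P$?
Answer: $- \frac{1}{3} \approx -0.33333$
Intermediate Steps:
$w{\left(P \right)} = -4 + P$
$o{\left(j,I \right)} = I + j$
$q{\left(r \right)} = 2 r$
$M{\left(C \right)} = - \frac{18}{C}$ ($M{\left(C \right)} = \frac{2 \left(-4 - 5\right)}{C} = \frac{2 \left(-9\right)}{C} = - \frac{18}{C}$)
$\frac{1}{M{\left(o{\left(4,2 \right)} \right)}} = \frac{1}{\left(-18\right) \frac{1}{2 + 4}} = \frac{1}{\left(-18\right) \frac{1}{6}} = \frac{1}{-3} = - \frac{1}{3}$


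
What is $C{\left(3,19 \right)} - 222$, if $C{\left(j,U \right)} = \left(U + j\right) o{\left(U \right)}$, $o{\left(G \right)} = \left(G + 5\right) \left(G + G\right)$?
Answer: $19842$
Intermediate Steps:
$o{\left(G \right)} = 2 G \left(5 + G\right)$ ($o{\left(G \right)} = \left(5 + G\right) 2 G = 2 G \left(5 + G\right)$)
$C{\left(j,U \right)} = 2 U \left(5 + U\right) \left(U + j\right)$ ($C{\left(j,U \right)} = \left(U + j\right) 2 U \left(5 + U\right) = 2 U \left(5 + U\right) \left(U + j\right)$)
$C{\left(3,19 \right)} - 222 = 2 \cdot 19 \left(5 + 19\right) \left(19 + 3\right) - 222 = 2 \cdot 19 \cdot 24 \cdot 22 - 222 = 20064 - 222 = 19842$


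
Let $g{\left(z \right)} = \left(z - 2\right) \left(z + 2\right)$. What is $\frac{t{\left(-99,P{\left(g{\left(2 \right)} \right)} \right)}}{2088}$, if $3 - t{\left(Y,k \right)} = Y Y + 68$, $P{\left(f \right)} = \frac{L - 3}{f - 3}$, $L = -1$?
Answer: $- \frac{4933}{1044} \approx -4.7251$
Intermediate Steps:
$g{\left(z \right)} = \left(-2 + z\right) \left(2 + z\right)$
$P{\left(f \right)} = - \frac{4}{-3 + f}$ ($P{\left(f \right)} = \frac{-1 - 3}{f - 3} = - \frac{4}{-3 + f}$)
$t{\left(Y,k \right)} = -65 - Y^{2}$ ($t{\left(Y,k \right)} = 3 - \left(Y Y + 68\right) = 3 - \left(Y^{2} + 68\right) = 3 - \left(68 + Y^{2}\right) = -65 - Y^{2}$)
$\frac{t{\left(-99,P{\left(g{\left(2 \right)} \right)} \right)}}{2088} = \frac{-65 - \left(-99\right)^{2}}{2088} = \left(-65 - 9801\right) \frac{1}{2088} = \left(-9866\right) \frac{1}{2088} = - \frac{4933}{1044}$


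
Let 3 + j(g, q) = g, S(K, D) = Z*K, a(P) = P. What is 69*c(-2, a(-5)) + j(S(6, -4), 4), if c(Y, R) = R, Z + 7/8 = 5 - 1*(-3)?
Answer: -1221/4 ≈ -305.25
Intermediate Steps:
Z = 57/8 (Z = -7/8 + (5 - 1*(-3)) = -7/8 + (5 + 3) = -7/8 + 8 = 57/8 ≈ 7.1250)
S(K, D) = 57*K/8
j(g, q) = -3 + g
69*c(-2, a(-5)) + j(S(6, -4), 4) = 69*(-5) + (-3 + (57/8)*6) = -345 + (-3 + 171/4) = -345 + 159/4 = -1221/4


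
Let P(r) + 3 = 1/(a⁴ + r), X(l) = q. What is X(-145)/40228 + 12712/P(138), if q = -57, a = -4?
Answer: -201483131701/47509268 ≈ -4240.9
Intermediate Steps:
X(l) = -57
P(r) = -3 + 1/(256 + r) (P(r) = -3 + 1/((-4)⁴ + r) = -3 + 1/(256 + r))
X(-145)/40228 + 12712/P(138) = -57/40228 + 12712/(((-767 - 3*138)/(256 + 138))) = -57*1/40228 + 12712/(((-767 - 414)/394)) = -57/40228 + 12712/(((1/394)*(-1181))) = -57/40228 + 12712/(-1181/394) = -57/40228 + 12712*(-394/1181) = -57/40228 - 5008528/1181 = -201483131701/47509268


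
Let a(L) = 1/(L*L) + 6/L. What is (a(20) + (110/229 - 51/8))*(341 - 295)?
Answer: -11781543/45800 ≈ -257.24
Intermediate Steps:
a(L) = L⁻² + 6/L (a(L) = 1/L² + 6/L = L⁻² + 6/L)
(a(20) + (110/229 - 51/8))*(341 - 295) = ((1 + 6*20)/20² + (110/229 - 51/8))*(341 - 295) = ((1 + 120)/400 + (110*(1/229) - 51*⅛))*46 = ((1/400)*121 + (110/229 - 51/8))*46 = (121/400 - 10799/1832)*46 = -512241/91600*46 = -11781543/45800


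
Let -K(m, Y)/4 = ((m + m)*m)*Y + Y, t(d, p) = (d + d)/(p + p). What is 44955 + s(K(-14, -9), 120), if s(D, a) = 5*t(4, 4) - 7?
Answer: 44953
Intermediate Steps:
t(d, p) = d/p (t(d, p) = (2*d)/((2*p)) = (2*d)*(1/(2*p)) = d/p)
K(m, Y) = -4*Y - 8*Y*m**2 (K(m, Y) = -4*(((m + m)*m)*Y + Y) = -4*(((2*m)*m)*Y + Y) = -4*((2*m**2)*Y + Y) = -4*(2*Y*m**2 + Y) = -4*(Y + 2*Y*m**2) = -4*Y - 8*Y*m**2)
s(D, a) = -2 (s(D, a) = 5*(4/4) - 7 = 5*(4*(1/4)) - 7 = 5*1 - 7 = 5 - 7 = -2)
44955 + s(K(-14, -9), 120) = 44955 - 2 = 44953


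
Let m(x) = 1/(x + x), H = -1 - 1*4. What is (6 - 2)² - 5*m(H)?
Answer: 33/2 ≈ 16.500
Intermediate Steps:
H = -5 (H = -1 - 4 = -5)
m(x) = 1/(2*x)
(6 - 2)² - 5*m(H) = (6 - 2)² - 5/(2*(-5)) = 4² - 5*(-1)/(2*5) = 16 - 5*(-⅒) = 16 + ½ = 33/2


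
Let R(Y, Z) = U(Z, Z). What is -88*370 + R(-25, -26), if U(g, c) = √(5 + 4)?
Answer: -32557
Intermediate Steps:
U(g, c) = 3 (U(g, c) = √9 = 3)
R(Y, Z) = 3
-88*370 + R(-25, -26) = -88*370 + 3 = -32560 + 3 = -32557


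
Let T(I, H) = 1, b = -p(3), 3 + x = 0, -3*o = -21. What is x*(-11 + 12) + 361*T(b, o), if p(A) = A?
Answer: 358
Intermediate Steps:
o = 7 (o = -⅓*(-21) = 7)
x = -3 (x = -3 + 0 = -3)
b = -3 (b = -1*3 = -3)
x*(-11 + 12) + 361*T(b, o) = -3*(-11 + 12) + 361*1 = -3*1 + 361 = -3 + 361 = 358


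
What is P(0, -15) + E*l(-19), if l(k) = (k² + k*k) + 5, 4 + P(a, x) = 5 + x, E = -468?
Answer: -340250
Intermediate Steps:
P(a, x) = 1 + x (P(a, x) = -4 + (5 + x) = 1 + x)
l(k) = 5 + 2*k² (l(k) = (k² + k²) + 5 = 2*k² + 5 = 5 + 2*k²)
P(0, -15) + E*l(-19) = (1 - 15) - 468*(5 + 2*(-19)²) = -14 - 468*(5 + 2*361) = -14 - 468*(5 + 722) = -14 - 468*727 = -14 - 340236 = -340250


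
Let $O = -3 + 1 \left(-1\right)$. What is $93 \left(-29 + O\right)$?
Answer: $-3069$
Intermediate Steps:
$O = -4$ ($O = -3 - 1 = -4$)
$93 \left(-29 + O\right) = 93 \left(-29 - 4\right) = 93 \left(-33\right) = -3069$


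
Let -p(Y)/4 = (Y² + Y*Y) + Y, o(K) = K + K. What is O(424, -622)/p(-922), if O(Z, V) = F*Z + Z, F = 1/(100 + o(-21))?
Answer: -3127/49278134 ≈ -6.3456e-5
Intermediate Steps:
o(K) = 2*K
F = 1/58 (F = 1/(100 + 2*(-21)) = 1/(100 - 42) = 1/58 ≈ 0.017241)
p(Y) = -8*Y² - 4*Y (p(Y) = -4*((Y² + Y*Y) + Y) = -4*((Y² + Y²) + Y) = -4*(2*Y² + Y) = -4*(Y + 2*Y²) = -8*Y² - 4*Y)
O(Z, V) = 59*Z/58 (O(Z, V) = Z/58 + Z = 59*Z/58)
O(424, -622)/p(-922) = ((59/58)*424)/((-4*(-922)*(1 + 2*(-922)))) = 12508/(29*((-4*(-922)*(1 - 1844)))) = 12508/(29*((-4*(-922)*(-1843)))) = (12508/29)/(-6796984) = (12508/29)*(-1/6796984) = -3127/49278134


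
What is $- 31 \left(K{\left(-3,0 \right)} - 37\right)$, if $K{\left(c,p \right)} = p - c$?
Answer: $1054$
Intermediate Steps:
$- 31 \left(K{\left(-3,0 \right)} - 37\right) = - 31 \left(\left(0 - -3\right) - 37\right) = - 31 \left(\left(0 + 3\right) - 37\right) = - 31 \left(3 - 37\right) = \left(-31\right) \left(-34\right) = 1054$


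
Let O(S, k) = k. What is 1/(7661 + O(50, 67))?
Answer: 1/7728 ≈ 0.00012940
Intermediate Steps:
1/(7661 + O(50, 67)) = 1/(7661 + 67) = 1/7728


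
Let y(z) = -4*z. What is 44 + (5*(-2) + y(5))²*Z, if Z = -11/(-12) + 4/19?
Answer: 20111/19 ≈ 1058.5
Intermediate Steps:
Z = 257/228 (Z = -11*(-1/12) + 4*(1/19) = 11/12 + 4/19 = 257/228 ≈ 1.1272)
44 + (5*(-2) + y(5))²*Z = 44 + (5*(-2) - 4*5)²*(257/228) = 44 + (-10 - 20)²*(257/228) = 44 + (-30)²*(257/228) = 44 + 900*(257/228) = 44 + 19275/19 = 20111/19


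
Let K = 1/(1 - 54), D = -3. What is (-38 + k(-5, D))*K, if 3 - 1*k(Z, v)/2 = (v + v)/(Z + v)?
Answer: 67/106 ≈ 0.63208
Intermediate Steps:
k(Z, v) = 6 - 4*v/(Z + v) (k(Z, v) = 6 - 2*(v + v)/(Z + v) = 6 - 2*2*v/(Z + v) = 6 - 4*v/(Z + v))
K = -1/53 (K = 1/(-53) = -1/53 ≈ -0.018868)
(-38 + k(-5, D))*K = (-38 + 2*(-3 + 3*(-5))/(-5 - 3))*(-1/53) = (-38 + 2*(-3 - 15)/(-8))*(-1/53) = (-38 + 2*(-⅛)*(-18))*(-1/53) = (-38 + 9/2)*(-1/53) = -67/2*(-1/53) = 67/106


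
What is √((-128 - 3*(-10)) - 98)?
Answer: 14*I ≈ 14.0*I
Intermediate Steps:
√((-128 - 3*(-10)) - 98) = √((-128 + 30) - 98) = √(-98 - 98) = √(-196) = 14*I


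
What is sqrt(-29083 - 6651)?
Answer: I*sqrt(35734) ≈ 189.03*I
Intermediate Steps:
sqrt(-29083 - 6651) = sqrt(-35734) = I*sqrt(35734)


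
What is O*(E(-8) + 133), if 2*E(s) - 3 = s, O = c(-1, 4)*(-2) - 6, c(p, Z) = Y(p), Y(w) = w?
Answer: -522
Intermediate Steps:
c(p, Z) = p
O = -4 (O = -1*(-2) - 6 = 2 - 6 = -4)
E(s) = 3/2 + s/2
O*(E(-8) + 133) = -4*((3/2 + (½)*(-8)) + 133) = -4*((3/2 - 4) + 133) = -4*(-5/2 + 133) = -4*261/2 = -522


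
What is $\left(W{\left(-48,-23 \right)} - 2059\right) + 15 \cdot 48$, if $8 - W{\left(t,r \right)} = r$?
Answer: $-1308$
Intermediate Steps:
$W{\left(t,r \right)} = 8 - r$
$\left(W{\left(-48,-23 \right)} - 2059\right) + 15 \cdot 48 = \left(\left(8 - -23\right) - 2059\right) + 15 \cdot 48 = \left(\left(8 + 23\right) - 2059\right) + 720 = \left(31 - 2059\right) + 720 = -2028 + 720 = -1308$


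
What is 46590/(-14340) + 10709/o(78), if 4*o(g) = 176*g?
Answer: -105497/820248 ≈ -0.12862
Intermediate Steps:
o(g) = 44*g (o(g) = (176*g)/4 = 44*g)
46590/(-14340) + 10709/o(78) = 46590/(-14340) + 10709/((44*78)) = 46590*(-1/14340) + 10709/3432 = -1553/478 + 10709*(1/3432) = -1553/478 + 10709/3432 = -105497/820248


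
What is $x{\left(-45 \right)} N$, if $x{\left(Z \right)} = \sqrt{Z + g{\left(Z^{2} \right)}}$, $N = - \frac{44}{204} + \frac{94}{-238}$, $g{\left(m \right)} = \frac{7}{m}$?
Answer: $- \frac{218 i \sqrt{91118}}{16065} \approx - 4.0962 i$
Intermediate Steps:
$N = - \frac{218}{357}$ ($N = \left(-44\right) \frac{1}{204} + 94 \left(- \frac{1}{238}\right) = - \frac{11}{51} - \frac{47}{119} = - \frac{218}{357} \approx -0.61064$)
$x{\left(Z \right)} = \sqrt{Z + \frac{7}{Z^{2}}}$
$x{\left(-45 \right)} N = \sqrt{-45 + \frac{7}{2025}} \left(- \frac{218}{357}\right) = \sqrt{- \frac{91118}{2025}} \left(- \frac{218}{357}\right) = \frac{i \sqrt{91118}}{45} \left(- \frac{218}{357}\right) = - \frac{218 i \sqrt{91118}}{16065}$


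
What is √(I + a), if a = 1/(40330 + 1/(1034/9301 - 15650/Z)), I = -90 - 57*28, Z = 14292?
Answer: I*√2931385117717630233224214698/1318583562092 ≈ 41.061*I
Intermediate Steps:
I = -1686 (I = -90 - 1596 = -1686)
a = 65391361/2637167124184 (a = 1/(40330 + 1/(1034/9301 - 15650/14292)) = 1/(40330 + 1/(1034*(1/9301) - 15650*1/14292)) = 1/(40330 + 1/(1034/9301 - 7825/7146)) = 1/(40330 + 1/(-65391361/66464946)) = 1/(40330 - 66464946/65391361) = 1/(2637167124184/65391361) = 65391361/2637167124184 ≈ 2.4796e-5)
√(I + a) = √(-1686 + 65391361/2637167124184) = √(-4446263705982863/2637167124184) = I*√2931385117717630233224214698/1318583562092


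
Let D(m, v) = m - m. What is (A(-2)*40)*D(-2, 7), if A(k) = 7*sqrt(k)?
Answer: 0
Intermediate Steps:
D(m, v) = 0
(A(-2)*40)*D(-2, 7) = ((7*sqrt(-2))*40)*0 = ((7*(I*sqrt(2)))*40)*0 = ((7*I*sqrt(2))*40)*0 = (280*I*sqrt(2))*0 = 0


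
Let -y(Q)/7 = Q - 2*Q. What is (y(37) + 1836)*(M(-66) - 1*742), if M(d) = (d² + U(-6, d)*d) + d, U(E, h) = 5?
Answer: 6741710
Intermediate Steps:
y(Q) = 7*Q (y(Q) = -7*(Q - 2*Q) = -(-7)*Q = 7*Q)
M(d) = d² + 6*d (M(d) = (d² + 5*d) + d = d² + 6*d)
(y(37) + 1836)*(M(-66) - 1*742) = (7*37 + 1836)*(-66*(6 - 66) - 1*742) = (259 + 1836)*(-66*(-60) - 742) = 2095*(3960 - 742) = 2095*3218 = 6741710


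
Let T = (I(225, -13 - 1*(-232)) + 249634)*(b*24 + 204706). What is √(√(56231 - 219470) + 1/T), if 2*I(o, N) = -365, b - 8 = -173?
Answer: √(50076390819 + 2507644917457227490761*I*√163239)/50076390819 ≈ 14.213 + 14.213*I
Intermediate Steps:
b = -165 (b = 8 - 173 = -165)
I(o, N) = -365/2 (I(o, N) = (½)*(-365) = -365/2)
T = 50076390819 (T = (-365/2 + 249634)*(-165*24 + 204706) = 498903*(-3960 + 204706)/2 = (498903/2)*200746 = 50076390819)
√(√(56231 - 219470) + 1/T) = √(√(56231 - 219470) + 1/50076390819) = √(√(-163239) + 1/50076390819) = √(I*√163239 + 1/50076390819) = √(1/50076390819 + I*√163239)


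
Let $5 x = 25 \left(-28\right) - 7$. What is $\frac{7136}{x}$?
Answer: $- \frac{35680}{707} \approx -50.467$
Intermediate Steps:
$x = - \frac{707}{5}$ ($x = \frac{25 \left(-28\right) - 7}{5} = \frac{-700 - 7}{5} = \frac{1}{5} \left(-707\right) = - \frac{707}{5} \approx -141.4$)
$\frac{7136}{x} = \frac{7136}{- \frac{707}{5}} = 7136 \left(- \frac{5}{707}\right) = - \frac{35680}{707}$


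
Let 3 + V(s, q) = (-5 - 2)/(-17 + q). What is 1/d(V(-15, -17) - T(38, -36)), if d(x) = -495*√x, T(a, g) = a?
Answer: I*√47158/686565 ≈ 0.0003163*I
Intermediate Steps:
V(s, q) = -3 - 7/(-17 + q) (V(s, q) = -3 + (-5 - 2)/(-17 + q) = -3 - 7/(-17 + q))
1/d(V(-15, -17) - T(38, -36)) = 1/(-495*√((44 - 3*(-17))/(-17 - 17) - 1*38)) = 1/(-495*√((44 + 51)/(-34) - 38)) = 1/(-495*√(-1/34*95 - 38)) = 1/(-495*√(-95/34 - 38)) = 1/(-495*I*√47158/34) = I*√47158/686565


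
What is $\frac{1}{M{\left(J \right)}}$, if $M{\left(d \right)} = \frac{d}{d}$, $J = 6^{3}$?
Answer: $1$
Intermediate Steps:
$J = 216$
$M{\left(d \right)} = 1$
$\frac{1}{M{\left(J \right)}} = 1^{-1} = 1$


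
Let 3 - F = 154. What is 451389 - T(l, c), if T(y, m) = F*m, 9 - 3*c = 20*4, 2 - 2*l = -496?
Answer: 1343446/3 ≈ 4.4782e+5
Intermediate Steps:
l = 249 (l = 1 - ½*(-496) = 1 + 248 = 249)
F = -151 (F = 3 - 1*154 = 3 - 154 = -151)
c = -71/3 (c = 3 - 20*4/3 = 3 - ⅓*80 = 3 - 80/3 = -71/3 ≈ -23.667)
T(y, m) = -151*m
451389 - T(l, c) = 451389 - (-151)*(-71)/3 = 451389 - 1*10721/3 = 451389 - 10721/3 = 1343446/3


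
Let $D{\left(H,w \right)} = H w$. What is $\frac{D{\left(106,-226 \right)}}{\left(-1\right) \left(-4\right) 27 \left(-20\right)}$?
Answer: $\frac{5989}{540} \approx 11.091$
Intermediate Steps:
$\frac{D{\left(106,-226 \right)}}{\left(-1\right) \left(-4\right) 27 \left(-20\right)} = \frac{106 \left(-226\right)}{\left(-1\right) \left(-4\right) 27 \left(-20\right)} = - \frac{23956}{4 \cdot 27 \left(-20\right)} = - \frac{23956}{108 \left(-20\right)} = - \frac{23956}{-2160} = \left(-23956\right) \left(- \frac{1}{2160}\right) = \frac{5989}{540}$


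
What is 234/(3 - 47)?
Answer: -117/22 ≈ -5.3182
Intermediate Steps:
234/(3 - 47) = 234/(-44) = 234*(-1/44) = -117/22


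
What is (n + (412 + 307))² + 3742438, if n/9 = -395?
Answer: 11785334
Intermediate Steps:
n = -3555 (n = 9*(-395) = -3555)
(n + (412 + 307))² + 3742438 = (-3555 + (412 + 307))² + 3742438 = (-3555 + 719)² + 3742438 = (-2836)² + 3742438 = 8042896 + 3742438 = 11785334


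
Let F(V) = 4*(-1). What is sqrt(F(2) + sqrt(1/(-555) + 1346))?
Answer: sqrt(-1232100 + 555*sqrt(414601095))/555 ≈ 5.7173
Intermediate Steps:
F(V) = -4
sqrt(F(2) + sqrt(1/(-555) + 1346)) = sqrt(-4 + sqrt(1/(-555) + 1346)) = sqrt(-4 + sqrt(-1/555 + 1346)) = sqrt(-4 + sqrt(747029/555)) = sqrt(-4 + sqrt(414601095)/555)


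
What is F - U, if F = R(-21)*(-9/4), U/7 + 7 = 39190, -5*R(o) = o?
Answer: -5485809/20 ≈ -2.7429e+5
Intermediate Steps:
R(o) = -o/5
U = 274281 (U = -49 + 7*39190 = -49 + 274330 = 274281)
F = -189/20 (F = (-⅕*(-21))*(-9/4) = 21*(-9*¼)/5 = (21/5)*(-9/4) = -189/20 ≈ -9.4500)
F - U = -189/20 - 1*274281 = -189/20 - 274281 = -5485809/20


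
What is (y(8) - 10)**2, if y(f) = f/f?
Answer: 81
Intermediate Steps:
y(f) = 1
(y(8) - 10)**2 = (1 - 10)**2 = (-9)**2 = 81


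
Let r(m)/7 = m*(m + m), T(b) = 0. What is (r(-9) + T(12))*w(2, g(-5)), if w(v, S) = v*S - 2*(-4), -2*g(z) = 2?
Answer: 6804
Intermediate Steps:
g(z) = -1 (g(z) = -½*2 = -1)
r(m) = 14*m² (r(m) = 7*(m*(m + m)) = 7*(m*(2*m)) = 7*(2*m²) = 14*m²)
w(v, S) = 8 + S*v (w(v, S) = S*v + 8 = 8 + S*v)
(r(-9) + T(12))*w(2, g(-5)) = (14*(-9)² + 0)*(8 - 1*2) = (14*81 + 0)*(8 - 2) = (1134 + 0)*6 = 1134*6 = 6804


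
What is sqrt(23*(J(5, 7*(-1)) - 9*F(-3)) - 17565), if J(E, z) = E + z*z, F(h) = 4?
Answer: I*sqrt(17151) ≈ 130.96*I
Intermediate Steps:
J(E, z) = E + z**2
sqrt(23*(J(5, 7*(-1)) - 9*F(-3)) - 17565) = sqrt(23*((5 + (7*(-1))**2) - 9*4) - 17565) = sqrt(23*((5 + (-7)**2) - 36) - 17565) = sqrt(23*((5 + 49) - 36) - 17565) = sqrt(23*(54 - 36) - 17565) = sqrt(23*18 - 17565) = sqrt(414 - 17565) = sqrt(-17151) = I*sqrt(17151)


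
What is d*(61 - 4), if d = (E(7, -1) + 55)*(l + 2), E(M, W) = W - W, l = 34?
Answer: 112860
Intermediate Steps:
E(M, W) = 0
d = 1980 (d = (0 + 55)*(34 + 2) = 55*36 = 1980)
d*(61 - 4) = 1980*(61 - 4) = 1980*57 = 112860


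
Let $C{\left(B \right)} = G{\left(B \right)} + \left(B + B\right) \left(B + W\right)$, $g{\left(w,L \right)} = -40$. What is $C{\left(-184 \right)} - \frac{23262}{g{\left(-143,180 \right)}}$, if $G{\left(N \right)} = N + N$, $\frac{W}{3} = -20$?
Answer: $\frac{1800111}{20} \approx 90006.0$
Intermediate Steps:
$W = -60$ ($W = 3 \left(-20\right) = -60$)
$G{\left(N \right)} = 2 N$
$C{\left(B \right)} = 2 B + 2 B \left(-60 + B\right)$ ($C{\left(B \right)} = 2 B + \left(B + B\right) \left(B - 60\right) = 2 B + 2 B \left(-60 + B\right)$)
$C{\left(-184 \right)} - \frac{23262}{g{\left(-143,180 \right)}} = 2 \left(-184\right) \left(-59 - 184\right) - \frac{23262}{-40} = 2 \left(-184\right) \left(-243\right) - - \frac{11631}{20} = 89424 + \frac{11631}{20} = \frac{1800111}{20}$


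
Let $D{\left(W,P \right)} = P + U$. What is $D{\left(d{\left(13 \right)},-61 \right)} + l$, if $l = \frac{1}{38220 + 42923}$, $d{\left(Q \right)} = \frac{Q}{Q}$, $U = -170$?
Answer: $- \frac{18744032}{81143} \approx -231.0$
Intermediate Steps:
$d{\left(Q \right)} = 1$
$D{\left(W,P \right)} = -170 + P$ ($D{\left(W,P \right)} = P - 170 = -170 + P$)
$l = \frac{1}{81143} \approx 1.2324 \cdot 10^{-5}$
$D{\left(d{\left(13 \right)},-61 \right)} + l = \left(-170 - 61\right) + \frac{1}{81143} = -231 + \frac{1}{81143} = - \frac{18744032}{81143}$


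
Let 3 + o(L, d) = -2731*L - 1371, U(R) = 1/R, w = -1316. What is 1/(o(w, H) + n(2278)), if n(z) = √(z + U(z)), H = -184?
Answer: 8183992916/29401992992676467 - √11821191230/29401992992676467 ≈ 2.7834e-7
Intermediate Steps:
o(L, d) = -1374 - 2731*L (o(L, d) = -3 + (-2731*L - 1371) = -3 + (-1371 - 2731*L) = -1374 - 2731*L)
n(z) = √(z + 1/z)
1/(o(w, H) + n(2278)) = 1/((-1374 - 2731*(-1316)) + √(2278 + 1/2278)) = 1/((-1374 + 3593996) + √(2278 + 1/2278)) = 1/(3592622 + √(5189285/2278)) = 1/(3592622 + √11821191230/2278)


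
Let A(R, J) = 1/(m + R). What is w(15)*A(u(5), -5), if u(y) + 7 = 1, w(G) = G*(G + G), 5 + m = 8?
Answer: -150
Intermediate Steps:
m = 3 (m = -5 + 8 = 3)
w(G) = 2*G² (w(G) = G*(2*G) = 2*G²)
u(y) = -6 (u(y) = -7 + 1 = -6)
A(R, J) = 1/(3 + R)
w(15)*A(u(5), -5) = (2*15²)/(3 - 6) = (2*225)/(-3) = 450*(-⅓) = -150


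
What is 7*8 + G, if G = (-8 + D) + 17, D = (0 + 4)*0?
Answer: 65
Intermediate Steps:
D = 0 (D = 4*0 = 0)
G = 9 (G = (-8 + 0) + 17 = -8 + 17 = 9)
7*8 + G = 7*8 + 9 = 56 + 9 = 65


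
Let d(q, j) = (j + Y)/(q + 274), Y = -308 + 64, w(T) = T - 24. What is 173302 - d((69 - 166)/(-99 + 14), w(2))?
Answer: 579005212/3341 ≈ 1.7330e+5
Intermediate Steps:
w(T) = -24 + T
Y = -244
d(q, j) = (-244 + j)/(274 + q) (d(q, j) = (j - 244)/(q + 274) = (-244 + j)/(274 + q))
173302 - d((69 - 166)/(-99 + 14), w(2)) = 173302 - (-244 + (-24 + 2))/(274 + (69 - 166)/(-99 + 14)) = 173302 - (-244 - 22)/(274 - 97/(-85)) = 173302 - (-266)/(274 - 97*(-1/85)) = 173302 - (-266)/(274 + 97/85) = 173302 - (-266)/23387/85 = 173302 - 85*(-266)/23387 = 173302 - 1*(-3230/3341) = 173302 + 3230/3341 = 579005212/3341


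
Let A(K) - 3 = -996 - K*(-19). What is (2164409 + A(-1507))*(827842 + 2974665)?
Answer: 8117527300981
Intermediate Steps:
A(K) = -993 + 19*K (A(K) = 3 + (-996 - K*(-19)) = 3 + (-996 - (-19)*K) = 3 + (-996 + 19*K) = -993 + 19*K)
(2164409 + A(-1507))*(827842 + 2974665) = (2164409 + (-993 + 19*(-1507)))*(827842 + 2974665) = (2164409 + (-993 - 28633))*3802507 = (2164409 - 29626)*3802507 = 2134783*3802507 = 8117527300981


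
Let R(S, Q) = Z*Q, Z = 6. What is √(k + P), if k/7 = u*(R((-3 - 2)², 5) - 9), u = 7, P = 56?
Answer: √1085 ≈ 32.939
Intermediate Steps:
R(S, Q) = 6*Q
k = 1029 (k = 7*(7*(6*5 - 9)) = 7*(7*(30 - 9)) = 7*(7*21) = 7*147 = 1029)
√(k + P) = √(1029 + 56) = √1085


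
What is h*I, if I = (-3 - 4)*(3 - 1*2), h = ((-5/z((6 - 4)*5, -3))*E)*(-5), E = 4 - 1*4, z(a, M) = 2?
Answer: 0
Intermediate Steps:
E = 0 (E = 4 - 4 = 0)
h = 0 (h = (-5/2*0)*(-5) = (-5*½*0)*(-5) = -5/2*0*(-5) = 0*(-5) = 0)
I = -7 (I = -7*(3 - 2) = -7*1 = -7)
h*I = 0*(-7) = 0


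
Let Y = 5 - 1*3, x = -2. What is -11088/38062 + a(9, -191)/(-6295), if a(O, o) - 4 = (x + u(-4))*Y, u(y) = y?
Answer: -34747232/119800145 ≈ -0.29004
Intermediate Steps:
Y = 2 (Y = 5 - 3 = 2)
a(O, o) = -8 (a(O, o) = 4 + (-2 - 4)*2 = 4 - 6*2 = 4 - 12 = -8)
-11088/38062 + a(9, -191)/(-6295) = -11088/38062 - 8/(-6295) = -11088*1/38062 - 8*(-1/6295) = -5544/19031 + 8/6295 = -34747232/119800145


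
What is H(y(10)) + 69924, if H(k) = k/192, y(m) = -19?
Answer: 13425389/192 ≈ 69924.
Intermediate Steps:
H(k) = k/192 (H(k) = k*(1/192) = k/192)
H(y(10)) + 69924 = (1/192)*(-19) + 69924 = -19/192 + 69924 = 13425389/192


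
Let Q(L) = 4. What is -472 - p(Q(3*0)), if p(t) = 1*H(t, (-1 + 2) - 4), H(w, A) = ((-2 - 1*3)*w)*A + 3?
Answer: -535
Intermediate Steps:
H(w, A) = 3 - 5*A*w (H(w, A) = ((-2 - 3)*w)*A + 3 = (-5*w)*A + 3 = -5*A*w + 3 = 3 - 5*A*w)
p(t) = 3 + 15*t (p(t) = 1*(3 - 5*((-1 + 2) - 4)*t) = 1*(3 - 5*(1 - 4)*t) = 1*(3 - 5*(-3)*t) = 1*(3 + 15*t) = 3 + 15*t)
-472 - p(Q(3*0)) = -472 - (3 + 15*4) = -472 - (3 + 60) = -472 - 1*63 = -472 - 63 = -535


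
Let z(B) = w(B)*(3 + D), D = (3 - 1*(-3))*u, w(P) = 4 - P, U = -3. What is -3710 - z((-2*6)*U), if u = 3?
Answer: -3038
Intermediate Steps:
D = 18 (D = (3 - 1*(-3))*3 = (3 + 3)*3 = 6*3 = 18)
z(B) = 84 - 21*B (z(B) = (4 - B)*(3 + 18) = (4 - B)*21 = 84 - 21*B)
-3710 - z((-2*6)*U) = -3710 - (84 - 21*(-2*6)*(-3)) = -3710 - (84 - (-252)*(-3)) = -3710 - (84 - 21*36) = -3710 - (84 - 756) = -3710 - 1*(-672) = -3710 + 672 = -3038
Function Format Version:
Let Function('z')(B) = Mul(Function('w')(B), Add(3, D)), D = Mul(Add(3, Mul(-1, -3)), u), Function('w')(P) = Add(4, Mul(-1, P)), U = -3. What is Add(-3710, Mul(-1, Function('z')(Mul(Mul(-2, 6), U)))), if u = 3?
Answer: -3038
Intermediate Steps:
D = 18 (D = Mul(Add(3, Mul(-1, -3)), 3) = Mul(Add(3, 3), 3) = Mul(6, 3) = 18)
Function('z')(B) = Add(84, Mul(-21, B)) (Function('z')(B) = Mul(Add(4, Mul(-1, B)), Add(3, 18)) = Mul(Add(4, Mul(-1, B)), 21) = Add(84, Mul(-21, B)))
Add(-3710, Mul(-1, Function('z')(Mul(Mul(-2, 6), U)))) = Add(-3710, Mul(-1, Add(84, Mul(-21, Mul(Mul(-2, 6), -3))))) = Add(-3710, Mul(-1, Add(84, Mul(-21, Mul(-12, -3))))) = Add(-3710, Mul(-1, Add(84, Mul(-21, 36)))) = Add(-3710, Mul(-1, Add(84, -756))) = Add(-3710, Mul(-1, -672)) = Add(-3710, 672) = -3038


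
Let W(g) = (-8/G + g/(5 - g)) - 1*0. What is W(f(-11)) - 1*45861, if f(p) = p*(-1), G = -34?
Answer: -4677985/102 ≈ -45863.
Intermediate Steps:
f(p) = -p
W(g) = 4/17 + g/(5 - g) (W(g) = (-8/(-34) + g/(5 - g)) - 1*0 = (-8*(-1/34) + g/(5 - g)) + 0 = (4/17 + g/(5 - g)) + 0 = 4/17 + g/(5 - g))
W(f(-11)) - 1*45861 = (-20 - (-13)*(-11))/(17*(-5 - 1*(-11))) - 1*45861 = (-20 - 13*11)/(17*(-5 + 11)) - 45861 = (1/17)*(-20 - 143)/6 - 45861 = (1/17)*(⅙)*(-163) - 45861 = -163/102 - 45861 = -4677985/102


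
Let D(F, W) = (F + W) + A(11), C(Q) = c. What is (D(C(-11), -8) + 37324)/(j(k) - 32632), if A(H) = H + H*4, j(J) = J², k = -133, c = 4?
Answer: -37375/14943 ≈ -2.5012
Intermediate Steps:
C(Q) = 4
A(H) = 5*H (A(H) = H + 4*H = 5*H)
D(F, W) = 55 + F + W (D(F, W) = (F + W) + 5*11 = (F + W) + 55 = 55 + F + W)
(D(C(-11), -8) + 37324)/(j(k) - 32632) = ((55 + 4 - 8) + 37324)/((-133)² - 32632) = (51 + 37324)/(17689 - 32632) = 37375/(-14943) = 37375*(-1/14943) = -37375/14943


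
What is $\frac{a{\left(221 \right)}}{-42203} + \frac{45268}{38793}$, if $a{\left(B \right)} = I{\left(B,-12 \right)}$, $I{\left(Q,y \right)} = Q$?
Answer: $\frac{1901872151}{1637180979} \approx 1.1617$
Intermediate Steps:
$a{\left(B \right)} = B$
$\frac{a{\left(221 \right)}}{-42203} + \frac{45268}{38793} = \frac{221}{-42203} + \frac{45268}{38793} = 221 \left(- \frac{1}{42203}\right) + 45268 \cdot \frac{1}{38793} = - \frac{221}{42203} + \frac{45268}{38793} = \frac{1901872151}{1637180979}$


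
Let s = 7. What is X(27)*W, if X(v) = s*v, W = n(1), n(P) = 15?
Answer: 2835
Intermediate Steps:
W = 15
X(v) = 7*v
X(27)*W = (7*27)*15 = 189*15 = 2835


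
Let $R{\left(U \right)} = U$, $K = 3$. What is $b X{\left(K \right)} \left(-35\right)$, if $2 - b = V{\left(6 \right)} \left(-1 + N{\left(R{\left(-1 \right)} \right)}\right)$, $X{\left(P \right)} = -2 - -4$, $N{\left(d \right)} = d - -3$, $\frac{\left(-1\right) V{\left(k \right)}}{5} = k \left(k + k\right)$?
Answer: $-25340$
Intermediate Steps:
$V{\left(k \right)} = - 10 k^{2}$ ($V{\left(k \right)} = - 5 k \left(k + k\right) = - 5 k 2 k = - 5 \cdot 2 k^{2} = - 10 k^{2}$)
$N{\left(d \right)} = 3 + d$ ($N{\left(d \right)} = d + 3 = 3 + d$)
$X{\left(P \right)} = 2$ ($X{\left(P \right)} = -2 + 4 = 2$)
$b = 362$ ($b = 2 - - 10 \cdot 6^{2} \left(-1 + \left(3 - 1\right)\right) = 2 - \left(-10\right) 36 \left(-1 + 2\right) = 2 - \left(-360\right) 1 = 2 - -360 = 2 + 360 = 362$)
$b X{\left(K \right)} \left(-35\right) = 362 \cdot 2 \left(-35\right) = 724 \left(-35\right) = -25340$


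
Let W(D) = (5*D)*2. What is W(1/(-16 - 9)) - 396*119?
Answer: -235622/5 ≈ -47124.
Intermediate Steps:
W(D) = 10*D
W(1/(-16 - 9)) - 396*119 = 10/(-16 - 9) - 396*119 = 10/(-25) - 47124 = 10*(-1/25) - 47124 = -⅖ - 47124 = -235622/5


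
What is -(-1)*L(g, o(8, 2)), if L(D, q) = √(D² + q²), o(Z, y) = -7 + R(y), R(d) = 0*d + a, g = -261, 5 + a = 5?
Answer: √68170 ≈ 261.09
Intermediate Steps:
a = 0 (a = -5 + 5 = 0)
R(d) = 0 (R(d) = 0*d + 0 = 0 + 0 = 0)
o(Z, y) = -7 (o(Z, y) = -7 + 0 = -7)
-(-1)*L(g, o(8, 2)) = -(-1)*√((-261)² + (-7)²) = -(-1)*√(68121 + 49) = -(-1)*√68170 = √68170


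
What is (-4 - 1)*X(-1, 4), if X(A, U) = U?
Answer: -20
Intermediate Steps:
(-4 - 1)*X(-1, 4) = (-4 - 1)*4 = -5*4 = -20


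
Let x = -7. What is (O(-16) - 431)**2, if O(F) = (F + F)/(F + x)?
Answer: 97634161/529 ≈ 1.8456e+5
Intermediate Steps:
O(F) = 2*F/(-7 + F) (O(F) = (F + F)/(F - 7) = (2*F)/(-7 + F) = 2*F/(-7 + F))
(O(-16) - 431)**2 = (2*(-16)/(-7 - 16) - 431)**2 = (2*(-16)/(-23) - 431)**2 = (2*(-16)*(-1/23) - 431)**2 = (32/23 - 431)**2 = (-9881/23)**2 = 97634161/529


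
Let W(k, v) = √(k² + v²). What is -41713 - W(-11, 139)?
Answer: -41713 - √19442 ≈ -41852.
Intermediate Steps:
-41713 - W(-11, 139) = -41713 - √((-11)² + 139²) = -41713 - √(121 + 19321) = -41713 - √19442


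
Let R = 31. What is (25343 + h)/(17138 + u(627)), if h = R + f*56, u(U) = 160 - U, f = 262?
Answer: 40046/16671 ≈ 2.4021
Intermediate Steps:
h = 14703 (h = 31 + 262*56 = 31 + 14672 = 14703)
(25343 + h)/(17138 + u(627)) = (25343 + 14703)/(17138 + (160 - 1*627)) = 40046/(17138 + (160 - 627)) = 40046/(17138 - 467) = 40046/16671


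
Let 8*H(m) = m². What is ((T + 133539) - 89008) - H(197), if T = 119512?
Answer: 1273535/8 ≈ 1.5919e+5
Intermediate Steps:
H(m) = m²/8
((T + 133539) - 89008) - H(197) = ((119512 + 133539) - 89008) - 197²/8 = (253051 - 89008) - 38809/8 = 164043 - 1*38809/8 = 164043 - 38809/8 = 1273535/8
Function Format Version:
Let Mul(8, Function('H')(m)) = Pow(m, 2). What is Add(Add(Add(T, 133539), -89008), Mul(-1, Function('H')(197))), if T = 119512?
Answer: Rational(1273535, 8) ≈ 1.5919e+5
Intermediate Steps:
Function('H')(m) = Mul(Rational(1, 8), Pow(m, 2))
Add(Add(Add(T, 133539), -89008), Mul(-1, Function('H')(197))) = Add(Add(Add(119512, 133539), -89008), Mul(-1, Mul(Rational(1, 8), Pow(197, 2)))) = Add(Add(253051, -89008), Mul(-1, Mul(Rational(1, 8), 38809))) = Add(164043, Mul(-1, Rational(38809, 8))) = Add(164043, Rational(-38809, 8)) = Rational(1273535, 8)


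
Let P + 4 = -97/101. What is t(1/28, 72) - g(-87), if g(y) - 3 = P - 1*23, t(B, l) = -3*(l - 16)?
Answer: -14447/101 ≈ -143.04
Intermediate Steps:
P = -501/101 (P = -4 - 97/101 = -501/101 ≈ -4.9604)
t(B, l) = 48 - 3*l (t(B, l) = -3*(-16 + l) = 48 - 3*l)
g(y) = -2521/101 (g(y) = 3 + (-501/101 - 1*23) = 3 + (-501/101 - 23) = 3 - 2824/101 = -2521/101)
t(1/28, 72) - g(-87) = (48 - 3*72) - 1*(-2521/101) = (48 - 216) + 2521/101 = -168 + 2521/101 = -14447/101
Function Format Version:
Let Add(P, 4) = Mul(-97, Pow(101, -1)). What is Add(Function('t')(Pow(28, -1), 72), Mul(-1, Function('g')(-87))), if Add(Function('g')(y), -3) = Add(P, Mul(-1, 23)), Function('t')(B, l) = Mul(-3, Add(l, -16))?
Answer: Rational(-14447, 101) ≈ -143.04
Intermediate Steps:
P = Rational(-501, 101) (P = Add(-4, Mul(-97, Pow(101, -1))) = Add(-4, Mul(-97, Rational(1, 101))) = Add(-4, Rational(-97, 101)) = Rational(-501, 101) ≈ -4.9604)
Function('t')(B, l) = Add(48, Mul(-3, l)) (Function('t')(B, l) = Mul(-3, Add(-16, l)) = Add(48, Mul(-3, l)))
Function('g')(y) = Rational(-2521, 101) (Function('g')(y) = Add(3, Add(Rational(-501, 101), Mul(-1, 23))) = Add(3, Add(Rational(-501, 101), -23)) = Add(3, Rational(-2824, 101)) = Rational(-2521, 101))
Add(Function('t')(Pow(28, -1), 72), Mul(-1, Function('g')(-87))) = Add(Add(48, Mul(-3, 72)), Mul(-1, Rational(-2521, 101))) = Add(Add(48, -216), Rational(2521, 101)) = Add(-168, Rational(2521, 101)) = Rational(-14447, 101)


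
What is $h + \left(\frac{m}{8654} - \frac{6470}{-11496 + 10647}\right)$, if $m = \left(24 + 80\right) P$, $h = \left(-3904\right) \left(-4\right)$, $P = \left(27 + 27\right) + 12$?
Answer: $\frac{57398206226}{3673623} \approx 15624.0$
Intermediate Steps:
$P = 66$ ($P = 54 + 12 = 66$)
$h = 15616$
$m = 6864$ ($m = \left(24 + 80\right) 66 = 104 \cdot 66 = 6864$)
$h + \left(\frac{m}{8654} - \frac{6470}{-11496 + 10647}\right) = 15616 - \left(- \frac{3432}{4327} + \frac{6470}{-11496 + 10647}\right) = 15616 + \left(6864 \cdot \frac{1}{8654} - \frac{6470}{-849}\right) = 15616 + \left(\frac{3432}{4327} - - \frac{6470}{849}\right) = 15616 + \left(\frac{3432}{4327} + \frac{6470}{849}\right) = 15616 + \frac{30909458}{3673623} = \frac{57398206226}{3673623}$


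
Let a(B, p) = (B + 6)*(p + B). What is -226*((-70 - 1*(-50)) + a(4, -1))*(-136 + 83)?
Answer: 119780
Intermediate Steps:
a(B, p) = (6 + B)*(B + p)
-226*((-70 - 1*(-50)) + a(4, -1))*(-136 + 83) = -226*((-70 - 1*(-50)) + (4² + 6*4 + 6*(-1) + 4*(-1)))*(-136 + 83) = -226*((-70 + 50) + (16 + 24 - 6 - 4))*(-53) = -226*(-20 + 30)*(-53) = -2260*(-53) = -226*(-530) = 119780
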